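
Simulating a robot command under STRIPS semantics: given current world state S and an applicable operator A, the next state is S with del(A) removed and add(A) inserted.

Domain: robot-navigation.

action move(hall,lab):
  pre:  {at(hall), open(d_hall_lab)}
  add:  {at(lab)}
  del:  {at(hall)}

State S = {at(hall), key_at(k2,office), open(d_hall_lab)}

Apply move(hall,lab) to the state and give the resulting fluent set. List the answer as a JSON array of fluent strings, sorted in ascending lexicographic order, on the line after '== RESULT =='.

Progress:
  pre ⊆ S: {at(hall), open(d_hall_lab)} ⊆ S  — applicable
  S \ del = {key_at(k2,office), open(d_hall_lab)}
  ∪ add   = {at(lab), key_at(k2,office), open(d_hall_lab)}

== RESULT ==
["at(lab)", "key_at(k2,office)", "open(d_hall_lab)"]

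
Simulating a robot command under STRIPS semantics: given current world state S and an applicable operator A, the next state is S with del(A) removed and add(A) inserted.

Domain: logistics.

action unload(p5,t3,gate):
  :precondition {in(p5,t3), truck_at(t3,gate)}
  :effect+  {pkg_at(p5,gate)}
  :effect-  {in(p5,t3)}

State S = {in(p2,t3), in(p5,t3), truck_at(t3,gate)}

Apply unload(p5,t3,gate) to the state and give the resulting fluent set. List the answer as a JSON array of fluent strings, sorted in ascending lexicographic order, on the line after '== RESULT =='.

Progress:
  pre ⊆ S: {in(p5,t3), truck_at(t3,gate)} ⊆ S  — applicable
  S \ del = {in(p2,t3), truck_at(t3,gate)}
  ∪ add   = {in(p2,t3), pkg_at(p5,gate), truck_at(t3,gate)}

== RESULT ==
["in(p2,t3)", "pkg_at(p5,gate)", "truck_at(t3,gate)"]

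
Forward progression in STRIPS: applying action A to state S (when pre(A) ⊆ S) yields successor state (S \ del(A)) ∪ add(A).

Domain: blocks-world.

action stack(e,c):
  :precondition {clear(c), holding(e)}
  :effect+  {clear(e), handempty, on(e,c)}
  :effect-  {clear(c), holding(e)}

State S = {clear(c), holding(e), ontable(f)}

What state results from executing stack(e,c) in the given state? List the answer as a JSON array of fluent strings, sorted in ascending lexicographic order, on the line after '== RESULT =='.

Progress:
  pre ⊆ S: {clear(c), holding(e)} ⊆ S  — applicable
  S \ del = {ontable(f)}
  ∪ add   = {clear(e), handempty, on(e,c), ontable(f)}

== RESULT ==
["clear(e)", "handempty", "on(e,c)", "ontable(f)"]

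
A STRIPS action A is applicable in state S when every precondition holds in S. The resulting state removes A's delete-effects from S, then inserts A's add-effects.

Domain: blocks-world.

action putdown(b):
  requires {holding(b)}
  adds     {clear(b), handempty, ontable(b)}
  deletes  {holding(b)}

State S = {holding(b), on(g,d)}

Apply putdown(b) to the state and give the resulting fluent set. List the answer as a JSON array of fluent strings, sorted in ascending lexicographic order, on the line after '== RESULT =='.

Compute (S \ del) ∪ add:
  pre ⊆ S: {holding(b)} ⊆ S  — applicable
  S \ del = {on(g,d)}
  ∪ add   = {clear(b), handempty, on(g,d), ontable(b)}

== RESULT ==
["clear(b)", "handempty", "on(g,d)", "ontable(b)"]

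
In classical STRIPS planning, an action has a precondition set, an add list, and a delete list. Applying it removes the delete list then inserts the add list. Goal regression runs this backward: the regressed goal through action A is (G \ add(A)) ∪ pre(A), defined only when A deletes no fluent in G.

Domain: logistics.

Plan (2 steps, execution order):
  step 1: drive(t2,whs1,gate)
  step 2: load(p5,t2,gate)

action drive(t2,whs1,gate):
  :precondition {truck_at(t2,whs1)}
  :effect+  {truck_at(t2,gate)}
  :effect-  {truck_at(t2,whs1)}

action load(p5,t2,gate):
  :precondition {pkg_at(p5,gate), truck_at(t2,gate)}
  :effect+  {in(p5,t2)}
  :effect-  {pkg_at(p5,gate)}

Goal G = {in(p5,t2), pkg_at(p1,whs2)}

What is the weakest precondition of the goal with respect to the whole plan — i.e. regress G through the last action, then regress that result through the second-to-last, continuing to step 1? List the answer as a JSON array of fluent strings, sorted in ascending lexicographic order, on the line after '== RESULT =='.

Work backward from the goal:
  through step 2 (load(p5,t2,gate)): drop {in(p5,t2)}, keep {pkg_at(p1,whs2)}, require {pkg_at(p5,gate), truck_at(t2,gate)}
    → {pkg_at(p1,whs2), pkg_at(p5,gate), truck_at(t2,gate)}
  through step 1 (drive(t2,whs1,gate)): drop {truck_at(t2,gate)}, keep {pkg_at(p1,whs2), pkg_at(p5,gate)}, require {truck_at(t2,whs1)}
    → {pkg_at(p1,whs2), pkg_at(p5,gate), truck_at(t2,whs1)}

== RESULT ==
["pkg_at(p1,whs2)", "pkg_at(p5,gate)", "truck_at(t2,whs1)"]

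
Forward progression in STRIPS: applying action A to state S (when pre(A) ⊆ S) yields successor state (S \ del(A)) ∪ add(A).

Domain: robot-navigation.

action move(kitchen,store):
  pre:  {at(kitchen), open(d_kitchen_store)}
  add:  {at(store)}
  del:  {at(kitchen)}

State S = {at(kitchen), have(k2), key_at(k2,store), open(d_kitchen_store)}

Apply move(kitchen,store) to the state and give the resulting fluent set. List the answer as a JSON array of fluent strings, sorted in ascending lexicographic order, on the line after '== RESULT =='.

Compute (S \ del) ∪ add:
  pre ⊆ S: {at(kitchen), open(d_kitchen_store)} ⊆ S  — applicable
  S \ del = {have(k2), key_at(k2,store), open(d_kitchen_store)}
  ∪ add   = {at(store), have(k2), key_at(k2,store), open(d_kitchen_store)}

== RESULT ==
["at(store)", "have(k2)", "key_at(k2,store)", "open(d_kitchen_store)"]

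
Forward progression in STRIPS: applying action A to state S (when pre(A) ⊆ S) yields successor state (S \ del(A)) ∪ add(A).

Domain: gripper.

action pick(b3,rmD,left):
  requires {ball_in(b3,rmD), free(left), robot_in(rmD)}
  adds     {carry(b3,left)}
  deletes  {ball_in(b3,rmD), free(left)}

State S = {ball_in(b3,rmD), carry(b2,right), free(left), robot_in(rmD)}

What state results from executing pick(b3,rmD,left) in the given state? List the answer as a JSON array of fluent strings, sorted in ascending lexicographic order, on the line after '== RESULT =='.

Progress:
  pre ⊆ S: {ball_in(b3,rmD), free(left), robot_in(rmD)} ⊆ S  — applicable
  S \ del = {carry(b2,right), robot_in(rmD)}
  ∪ add   = {carry(b2,right), carry(b3,left), robot_in(rmD)}

== RESULT ==
["carry(b2,right)", "carry(b3,left)", "robot_in(rmD)"]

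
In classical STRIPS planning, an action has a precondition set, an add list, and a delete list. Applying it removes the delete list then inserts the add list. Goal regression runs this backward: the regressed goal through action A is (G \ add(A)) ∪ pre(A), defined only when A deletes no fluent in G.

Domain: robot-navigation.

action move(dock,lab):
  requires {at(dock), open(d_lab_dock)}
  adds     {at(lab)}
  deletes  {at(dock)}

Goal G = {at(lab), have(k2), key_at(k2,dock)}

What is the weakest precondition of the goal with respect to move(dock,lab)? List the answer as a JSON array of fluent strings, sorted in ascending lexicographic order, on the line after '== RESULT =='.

Compute (G \ add) ∪ pre:
  G ∩ del = {}  (empty — regression defined)
  G \ add = {at(lab), have(k2), key_at(k2,dock)} \ {at(lab)} = {have(k2), key_at(k2,dock)}
  ∪ pre   = {have(k2), key_at(k2,dock)} ∪ {at(dock), open(d_lab_dock)}
          = {at(dock), have(k2), key_at(k2,dock), open(d_lab_dock)}

== RESULT ==
["at(dock)", "have(k2)", "key_at(k2,dock)", "open(d_lab_dock)"]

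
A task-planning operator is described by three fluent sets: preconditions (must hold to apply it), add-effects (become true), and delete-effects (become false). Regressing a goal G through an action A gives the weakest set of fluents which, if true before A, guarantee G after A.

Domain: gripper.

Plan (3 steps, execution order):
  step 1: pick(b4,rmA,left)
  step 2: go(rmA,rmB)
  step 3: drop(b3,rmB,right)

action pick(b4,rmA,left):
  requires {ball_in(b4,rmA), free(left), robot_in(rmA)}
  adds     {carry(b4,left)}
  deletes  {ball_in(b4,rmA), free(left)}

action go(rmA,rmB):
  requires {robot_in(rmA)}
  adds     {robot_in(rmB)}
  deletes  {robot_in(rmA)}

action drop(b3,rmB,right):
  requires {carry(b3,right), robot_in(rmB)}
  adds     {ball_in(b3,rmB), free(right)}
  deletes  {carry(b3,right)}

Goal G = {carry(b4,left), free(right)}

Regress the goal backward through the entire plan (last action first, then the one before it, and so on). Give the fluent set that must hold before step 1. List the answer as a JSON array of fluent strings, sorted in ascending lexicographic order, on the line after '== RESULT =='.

Regress step by step:
  through step 3 (drop(b3,rmB,right)): drop {free(right)}, keep {carry(b4,left)}, require {carry(b3,right), robot_in(rmB)}
    → {carry(b3,right), carry(b4,left), robot_in(rmB)}
  through step 2 (go(rmA,rmB)): drop {robot_in(rmB)}, keep {carry(b3,right), carry(b4,left)}, require {robot_in(rmA)}
    → {carry(b3,right), carry(b4,left), robot_in(rmA)}
  through step 1 (pick(b4,rmA,left)): drop {carry(b4,left)}, keep {carry(b3,right), robot_in(rmA)}, require {ball_in(b4,rmA), free(left), robot_in(rmA)}
    → {ball_in(b4,rmA), carry(b3,right), free(left), robot_in(rmA)}

== RESULT ==
["ball_in(b4,rmA)", "carry(b3,right)", "free(left)", "robot_in(rmA)"]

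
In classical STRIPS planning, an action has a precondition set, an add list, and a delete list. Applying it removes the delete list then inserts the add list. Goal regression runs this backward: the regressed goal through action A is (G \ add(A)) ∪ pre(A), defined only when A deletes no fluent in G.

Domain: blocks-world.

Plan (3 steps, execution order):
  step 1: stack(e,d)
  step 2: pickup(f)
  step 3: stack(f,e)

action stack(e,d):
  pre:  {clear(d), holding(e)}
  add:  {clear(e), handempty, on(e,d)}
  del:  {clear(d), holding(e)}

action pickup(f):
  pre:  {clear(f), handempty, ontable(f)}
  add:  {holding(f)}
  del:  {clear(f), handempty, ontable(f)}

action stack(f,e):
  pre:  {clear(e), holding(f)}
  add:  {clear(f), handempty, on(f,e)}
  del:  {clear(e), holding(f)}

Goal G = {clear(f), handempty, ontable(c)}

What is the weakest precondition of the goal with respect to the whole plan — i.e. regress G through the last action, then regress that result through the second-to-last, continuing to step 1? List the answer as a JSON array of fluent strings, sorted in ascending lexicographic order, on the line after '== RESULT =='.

Regress step by step:
  through step 3 (stack(f,e)): drop {clear(f), handempty}, keep {ontable(c)}, require {clear(e), holding(f)}
    → {clear(e), holding(f), ontable(c)}
  through step 2 (pickup(f)): drop {holding(f)}, keep {clear(e), ontable(c)}, require {clear(f), handempty, ontable(f)}
    → {clear(e), clear(f), handempty, ontable(c), ontable(f)}
  through step 1 (stack(e,d)): drop {clear(e), handempty}, keep {clear(f), ontable(c), ontable(f)}, require {clear(d), holding(e)}
    → {clear(d), clear(f), holding(e), ontable(c), ontable(f)}

== RESULT ==
["clear(d)", "clear(f)", "holding(e)", "ontable(c)", "ontable(f)"]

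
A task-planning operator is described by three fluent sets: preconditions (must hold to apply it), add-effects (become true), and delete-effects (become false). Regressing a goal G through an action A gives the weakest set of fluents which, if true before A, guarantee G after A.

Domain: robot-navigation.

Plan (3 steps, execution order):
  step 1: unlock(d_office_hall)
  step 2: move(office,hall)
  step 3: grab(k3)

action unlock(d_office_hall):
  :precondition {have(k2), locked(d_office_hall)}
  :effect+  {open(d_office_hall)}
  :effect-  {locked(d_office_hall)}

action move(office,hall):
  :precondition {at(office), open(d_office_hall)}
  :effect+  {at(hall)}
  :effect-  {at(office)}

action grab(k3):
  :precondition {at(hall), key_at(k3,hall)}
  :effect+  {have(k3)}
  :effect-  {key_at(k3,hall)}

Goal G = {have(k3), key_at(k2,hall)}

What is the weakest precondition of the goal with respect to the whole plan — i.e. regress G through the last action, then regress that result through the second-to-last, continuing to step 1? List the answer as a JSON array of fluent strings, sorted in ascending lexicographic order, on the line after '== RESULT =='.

Work backward from the goal:
  through step 3 (grab(k3)): drop {have(k3)}, keep {key_at(k2,hall)}, require {at(hall), key_at(k3,hall)}
    → {at(hall), key_at(k2,hall), key_at(k3,hall)}
  through step 2 (move(office,hall)): drop {at(hall)}, keep {key_at(k2,hall), key_at(k3,hall)}, require {at(office), open(d_office_hall)}
    → {at(office), key_at(k2,hall), key_at(k3,hall), open(d_office_hall)}
  through step 1 (unlock(d_office_hall)): drop {open(d_office_hall)}, keep {at(office), key_at(k2,hall), key_at(k3,hall)}, require {have(k2), locked(d_office_hall)}
    → {at(office), have(k2), key_at(k2,hall), key_at(k3,hall), locked(d_office_hall)}

== RESULT ==
["at(office)", "have(k2)", "key_at(k2,hall)", "key_at(k3,hall)", "locked(d_office_hall)"]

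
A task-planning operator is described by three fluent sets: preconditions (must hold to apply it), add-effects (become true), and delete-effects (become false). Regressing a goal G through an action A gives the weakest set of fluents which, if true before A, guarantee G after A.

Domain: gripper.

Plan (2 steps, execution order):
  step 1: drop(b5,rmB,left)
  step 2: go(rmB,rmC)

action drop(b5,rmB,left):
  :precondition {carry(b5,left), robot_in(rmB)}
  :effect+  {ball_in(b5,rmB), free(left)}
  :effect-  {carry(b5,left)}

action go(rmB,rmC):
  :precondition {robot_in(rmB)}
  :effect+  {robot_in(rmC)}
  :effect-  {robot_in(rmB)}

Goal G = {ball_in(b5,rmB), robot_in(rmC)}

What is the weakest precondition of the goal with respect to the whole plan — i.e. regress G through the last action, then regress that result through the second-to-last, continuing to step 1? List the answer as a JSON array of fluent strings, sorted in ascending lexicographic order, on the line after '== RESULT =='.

Work backward from the goal:
  through step 2 (go(rmB,rmC)): drop {robot_in(rmC)}, keep {ball_in(b5,rmB)}, require {robot_in(rmB)}
    → {ball_in(b5,rmB), robot_in(rmB)}
  through step 1 (drop(b5,rmB,left)): drop {ball_in(b5,rmB)}, keep {robot_in(rmB)}, require {carry(b5,left), robot_in(rmB)}
    → {carry(b5,left), robot_in(rmB)}

== RESULT ==
["carry(b5,left)", "robot_in(rmB)"]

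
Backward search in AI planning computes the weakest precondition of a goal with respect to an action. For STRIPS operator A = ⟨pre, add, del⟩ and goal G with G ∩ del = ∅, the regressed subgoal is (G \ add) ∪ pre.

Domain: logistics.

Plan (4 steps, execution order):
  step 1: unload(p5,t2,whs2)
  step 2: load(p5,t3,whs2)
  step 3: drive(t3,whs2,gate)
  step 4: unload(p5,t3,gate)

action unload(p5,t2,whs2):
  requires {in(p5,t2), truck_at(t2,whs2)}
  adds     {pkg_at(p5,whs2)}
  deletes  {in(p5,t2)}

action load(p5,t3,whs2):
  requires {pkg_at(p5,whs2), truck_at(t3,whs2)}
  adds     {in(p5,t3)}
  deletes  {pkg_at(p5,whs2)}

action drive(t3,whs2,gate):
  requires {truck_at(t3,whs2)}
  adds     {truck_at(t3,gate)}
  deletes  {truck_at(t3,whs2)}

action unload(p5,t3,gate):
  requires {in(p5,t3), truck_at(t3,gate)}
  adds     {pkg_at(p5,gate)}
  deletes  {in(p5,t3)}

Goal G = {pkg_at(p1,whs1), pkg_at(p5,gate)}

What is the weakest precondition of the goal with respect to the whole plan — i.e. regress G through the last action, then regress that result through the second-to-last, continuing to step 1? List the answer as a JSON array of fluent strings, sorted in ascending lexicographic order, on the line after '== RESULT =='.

Regress step by step:
  through step 4 (unload(p5,t3,gate)): drop {pkg_at(p5,gate)}, keep {pkg_at(p1,whs1)}, require {in(p5,t3), truck_at(t3,gate)}
    → {in(p5,t3), pkg_at(p1,whs1), truck_at(t3,gate)}
  through step 3 (drive(t3,whs2,gate)): drop {truck_at(t3,gate)}, keep {in(p5,t3), pkg_at(p1,whs1)}, require {truck_at(t3,whs2)}
    → {in(p5,t3), pkg_at(p1,whs1), truck_at(t3,whs2)}
  through step 2 (load(p5,t3,whs2)): drop {in(p5,t3)}, keep {pkg_at(p1,whs1), truck_at(t3,whs2)}, require {pkg_at(p5,whs2), truck_at(t3,whs2)}
    → {pkg_at(p1,whs1), pkg_at(p5,whs2), truck_at(t3,whs2)}
  through step 1 (unload(p5,t2,whs2)): drop {pkg_at(p5,whs2)}, keep {pkg_at(p1,whs1), truck_at(t3,whs2)}, require {in(p5,t2), truck_at(t2,whs2)}
    → {in(p5,t2), pkg_at(p1,whs1), truck_at(t2,whs2), truck_at(t3,whs2)}

== RESULT ==
["in(p5,t2)", "pkg_at(p1,whs1)", "truck_at(t2,whs2)", "truck_at(t3,whs2)"]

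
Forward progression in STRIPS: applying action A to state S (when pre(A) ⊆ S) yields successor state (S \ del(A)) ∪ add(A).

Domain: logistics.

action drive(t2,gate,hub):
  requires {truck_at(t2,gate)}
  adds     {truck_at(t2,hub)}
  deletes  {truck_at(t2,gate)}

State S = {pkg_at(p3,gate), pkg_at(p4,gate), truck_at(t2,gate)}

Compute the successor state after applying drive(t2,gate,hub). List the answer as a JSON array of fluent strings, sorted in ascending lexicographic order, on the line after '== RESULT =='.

Compute (S \ del) ∪ add:
  pre ⊆ S: {truck_at(t2,gate)} ⊆ S  — applicable
  S \ del = {pkg_at(p3,gate), pkg_at(p4,gate)}
  ∪ add   = {pkg_at(p3,gate), pkg_at(p4,gate), truck_at(t2,hub)}

== RESULT ==
["pkg_at(p3,gate)", "pkg_at(p4,gate)", "truck_at(t2,hub)"]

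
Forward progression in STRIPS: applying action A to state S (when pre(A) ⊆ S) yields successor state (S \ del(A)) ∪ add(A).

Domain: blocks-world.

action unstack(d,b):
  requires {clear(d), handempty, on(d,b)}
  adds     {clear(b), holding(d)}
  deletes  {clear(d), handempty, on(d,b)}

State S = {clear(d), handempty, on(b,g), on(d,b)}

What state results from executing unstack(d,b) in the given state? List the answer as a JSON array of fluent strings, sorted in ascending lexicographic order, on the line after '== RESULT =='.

Compute (S \ del) ∪ add:
  pre ⊆ S: {clear(d), handempty, on(d,b)} ⊆ S  — applicable
  S \ del = {on(b,g)}
  ∪ add   = {clear(b), holding(d), on(b,g)}

== RESULT ==
["clear(b)", "holding(d)", "on(b,g)"]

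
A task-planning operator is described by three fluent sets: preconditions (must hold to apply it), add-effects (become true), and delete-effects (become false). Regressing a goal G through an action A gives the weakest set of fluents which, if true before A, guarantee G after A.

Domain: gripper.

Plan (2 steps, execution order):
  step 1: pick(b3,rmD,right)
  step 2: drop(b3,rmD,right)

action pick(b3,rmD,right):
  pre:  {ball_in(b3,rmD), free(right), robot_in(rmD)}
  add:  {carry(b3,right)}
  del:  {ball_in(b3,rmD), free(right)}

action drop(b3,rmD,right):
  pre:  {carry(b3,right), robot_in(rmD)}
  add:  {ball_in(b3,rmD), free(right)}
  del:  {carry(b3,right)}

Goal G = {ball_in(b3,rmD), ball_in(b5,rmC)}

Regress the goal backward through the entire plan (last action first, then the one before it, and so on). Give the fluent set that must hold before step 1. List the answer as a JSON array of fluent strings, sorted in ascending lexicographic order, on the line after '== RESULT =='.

Regress step by step:
  through step 2 (drop(b3,rmD,right)): drop {ball_in(b3,rmD)}, keep {ball_in(b5,rmC)}, require {carry(b3,right), robot_in(rmD)}
    → {ball_in(b5,rmC), carry(b3,right), robot_in(rmD)}
  through step 1 (pick(b3,rmD,right)): drop {carry(b3,right)}, keep {ball_in(b5,rmC), robot_in(rmD)}, require {ball_in(b3,rmD), free(right), robot_in(rmD)}
    → {ball_in(b3,rmD), ball_in(b5,rmC), free(right), robot_in(rmD)}

== RESULT ==
["ball_in(b3,rmD)", "ball_in(b5,rmC)", "free(right)", "robot_in(rmD)"]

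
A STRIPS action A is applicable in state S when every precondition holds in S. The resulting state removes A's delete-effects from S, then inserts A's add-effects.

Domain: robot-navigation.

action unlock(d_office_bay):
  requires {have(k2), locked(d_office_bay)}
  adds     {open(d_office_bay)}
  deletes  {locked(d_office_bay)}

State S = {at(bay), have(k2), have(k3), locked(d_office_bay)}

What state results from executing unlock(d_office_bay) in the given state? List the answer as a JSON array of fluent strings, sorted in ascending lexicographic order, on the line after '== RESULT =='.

Progress:
  pre ⊆ S: {have(k2), locked(d_office_bay)} ⊆ S  — applicable
  S \ del = {at(bay), have(k2), have(k3)}
  ∪ add   = {at(bay), have(k2), have(k3), open(d_office_bay)}

== RESULT ==
["at(bay)", "have(k2)", "have(k3)", "open(d_office_bay)"]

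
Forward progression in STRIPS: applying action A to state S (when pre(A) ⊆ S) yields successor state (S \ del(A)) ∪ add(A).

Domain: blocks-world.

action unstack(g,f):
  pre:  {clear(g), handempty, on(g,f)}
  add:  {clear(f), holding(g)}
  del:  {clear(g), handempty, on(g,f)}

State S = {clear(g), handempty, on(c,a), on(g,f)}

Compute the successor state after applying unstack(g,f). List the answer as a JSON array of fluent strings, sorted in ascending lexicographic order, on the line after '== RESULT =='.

Progress:
  pre ⊆ S: {clear(g), handempty, on(g,f)} ⊆ S  — applicable
  S \ del = {on(c,a)}
  ∪ add   = {clear(f), holding(g), on(c,a)}

== RESULT ==
["clear(f)", "holding(g)", "on(c,a)"]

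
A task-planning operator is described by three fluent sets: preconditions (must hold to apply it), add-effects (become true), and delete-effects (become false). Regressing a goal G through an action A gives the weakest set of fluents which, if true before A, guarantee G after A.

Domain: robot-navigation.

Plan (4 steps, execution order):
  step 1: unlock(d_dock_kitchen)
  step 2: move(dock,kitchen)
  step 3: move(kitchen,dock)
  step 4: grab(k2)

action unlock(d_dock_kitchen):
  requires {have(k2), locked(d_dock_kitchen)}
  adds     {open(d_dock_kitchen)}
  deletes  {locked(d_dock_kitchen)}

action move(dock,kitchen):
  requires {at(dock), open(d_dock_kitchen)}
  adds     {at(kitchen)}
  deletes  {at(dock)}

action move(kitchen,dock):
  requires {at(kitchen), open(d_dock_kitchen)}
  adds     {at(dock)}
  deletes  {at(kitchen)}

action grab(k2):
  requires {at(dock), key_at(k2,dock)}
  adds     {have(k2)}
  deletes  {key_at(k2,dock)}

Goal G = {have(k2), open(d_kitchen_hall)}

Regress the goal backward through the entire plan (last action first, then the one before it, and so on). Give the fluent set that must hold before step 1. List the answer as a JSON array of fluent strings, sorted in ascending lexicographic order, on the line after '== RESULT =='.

Regress step by step:
  through step 4 (grab(k2)): drop {have(k2)}, keep {open(d_kitchen_hall)}, require {at(dock), key_at(k2,dock)}
    → {at(dock), key_at(k2,dock), open(d_kitchen_hall)}
  through step 3 (move(kitchen,dock)): drop {at(dock)}, keep {key_at(k2,dock), open(d_kitchen_hall)}, require {at(kitchen), open(d_dock_kitchen)}
    → {at(kitchen), key_at(k2,dock), open(d_dock_kitchen), open(d_kitchen_hall)}
  through step 2 (move(dock,kitchen)): drop {at(kitchen)}, keep {key_at(k2,dock), open(d_dock_kitchen), open(d_kitchen_hall)}, require {at(dock), open(d_dock_kitchen)}
    → {at(dock), key_at(k2,dock), open(d_dock_kitchen), open(d_kitchen_hall)}
  through step 1 (unlock(d_dock_kitchen)): drop {open(d_dock_kitchen)}, keep {at(dock), key_at(k2,dock), open(d_kitchen_hall)}, require {have(k2), locked(d_dock_kitchen)}
    → {at(dock), have(k2), key_at(k2,dock), locked(d_dock_kitchen), open(d_kitchen_hall)}

== RESULT ==
["at(dock)", "have(k2)", "key_at(k2,dock)", "locked(d_dock_kitchen)", "open(d_kitchen_hall)"]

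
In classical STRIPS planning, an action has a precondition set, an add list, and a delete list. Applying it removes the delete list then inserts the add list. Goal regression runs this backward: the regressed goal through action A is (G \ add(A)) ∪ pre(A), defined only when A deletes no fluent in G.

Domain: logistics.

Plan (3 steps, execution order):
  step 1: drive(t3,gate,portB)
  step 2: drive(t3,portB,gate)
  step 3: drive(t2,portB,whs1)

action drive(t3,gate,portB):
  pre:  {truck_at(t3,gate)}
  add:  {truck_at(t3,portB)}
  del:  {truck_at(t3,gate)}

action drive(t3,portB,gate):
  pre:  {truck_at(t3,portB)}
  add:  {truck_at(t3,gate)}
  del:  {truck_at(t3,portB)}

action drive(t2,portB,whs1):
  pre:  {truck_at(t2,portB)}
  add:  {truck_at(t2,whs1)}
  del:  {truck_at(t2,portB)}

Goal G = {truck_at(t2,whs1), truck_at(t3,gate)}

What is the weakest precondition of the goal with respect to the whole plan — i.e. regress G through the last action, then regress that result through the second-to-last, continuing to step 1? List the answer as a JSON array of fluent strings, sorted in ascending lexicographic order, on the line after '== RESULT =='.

Regress step by step:
  through step 3 (drive(t2,portB,whs1)): drop {truck_at(t2,whs1)}, keep {truck_at(t3,gate)}, require {truck_at(t2,portB)}
    → {truck_at(t2,portB), truck_at(t3,gate)}
  through step 2 (drive(t3,portB,gate)): drop {truck_at(t3,gate)}, keep {truck_at(t2,portB)}, require {truck_at(t3,portB)}
    → {truck_at(t2,portB), truck_at(t3,portB)}
  through step 1 (drive(t3,gate,portB)): drop {truck_at(t3,portB)}, keep {truck_at(t2,portB)}, require {truck_at(t3,gate)}
    → {truck_at(t2,portB), truck_at(t3,gate)}

== RESULT ==
["truck_at(t2,portB)", "truck_at(t3,gate)"]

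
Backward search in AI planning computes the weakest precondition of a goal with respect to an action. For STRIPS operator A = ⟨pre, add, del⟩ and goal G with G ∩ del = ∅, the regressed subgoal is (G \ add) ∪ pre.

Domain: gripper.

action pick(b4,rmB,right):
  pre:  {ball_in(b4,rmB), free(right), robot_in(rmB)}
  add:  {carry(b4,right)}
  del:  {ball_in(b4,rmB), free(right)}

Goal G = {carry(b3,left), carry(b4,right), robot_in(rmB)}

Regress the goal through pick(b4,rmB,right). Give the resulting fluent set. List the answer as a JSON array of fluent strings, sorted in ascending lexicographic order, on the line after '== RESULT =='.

Compute (G \ add) ∪ pre:
  G ∩ del = {}  (empty — regression defined)
  G \ add = {carry(b3,left), carry(b4,right), robot_in(rmB)} \ {carry(b4,right)} = {carry(b3,left), robot_in(rmB)}
  ∪ pre   = {carry(b3,left), robot_in(rmB)} ∪ {ball_in(b4,rmB), free(right), robot_in(rmB)}
          = {ball_in(b4,rmB), carry(b3,left), free(right), robot_in(rmB)}

== RESULT ==
["ball_in(b4,rmB)", "carry(b3,left)", "free(right)", "robot_in(rmB)"]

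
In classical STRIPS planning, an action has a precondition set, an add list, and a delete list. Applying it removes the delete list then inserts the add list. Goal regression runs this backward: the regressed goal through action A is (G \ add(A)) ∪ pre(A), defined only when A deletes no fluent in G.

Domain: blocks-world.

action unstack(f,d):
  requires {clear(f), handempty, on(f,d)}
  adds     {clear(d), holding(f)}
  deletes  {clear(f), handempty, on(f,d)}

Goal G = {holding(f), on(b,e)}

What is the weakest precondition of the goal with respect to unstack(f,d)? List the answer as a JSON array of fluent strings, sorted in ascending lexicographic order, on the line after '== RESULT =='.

Regress:
  G ∩ del = {}  (empty — regression defined)
  G \ add = {holding(f), on(b,e)} \ {clear(d), holding(f)} = {on(b,e)}
  ∪ pre   = {on(b,e)} ∪ {clear(f), handempty, on(f,d)}
          = {clear(f), handempty, on(b,e), on(f,d)}

== RESULT ==
["clear(f)", "handempty", "on(b,e)", "on(f,d)"]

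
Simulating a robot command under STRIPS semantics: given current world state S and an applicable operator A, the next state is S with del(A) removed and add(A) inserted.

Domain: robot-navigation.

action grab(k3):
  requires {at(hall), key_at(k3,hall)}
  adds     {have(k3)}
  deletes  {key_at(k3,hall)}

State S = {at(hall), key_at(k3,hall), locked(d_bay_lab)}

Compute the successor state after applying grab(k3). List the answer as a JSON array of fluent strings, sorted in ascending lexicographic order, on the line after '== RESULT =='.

Compute (S \ del) ∪ add:
  pre ⊆ S: {at(hall), key_at(k3,hall)} ⊆ S  — applicable
  S \ del = {at(hall), locked(d_bay_lab)}
  ∪ add   = {at(hall), have(k3), locked(d_bay_lab)}

== RESULT ==
["at(hall)", "have(k3)", "locked(d_bay_lab)"]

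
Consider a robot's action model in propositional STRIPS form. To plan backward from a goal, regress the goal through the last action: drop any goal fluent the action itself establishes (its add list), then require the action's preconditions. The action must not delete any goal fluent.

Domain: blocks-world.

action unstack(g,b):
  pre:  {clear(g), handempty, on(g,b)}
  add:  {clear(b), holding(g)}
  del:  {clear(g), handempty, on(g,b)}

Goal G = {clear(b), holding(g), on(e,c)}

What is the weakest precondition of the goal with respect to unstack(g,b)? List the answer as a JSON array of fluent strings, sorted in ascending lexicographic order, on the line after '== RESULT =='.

Compute (G \ add) ∪ pre:
  G ∩ del = {}  (empty — regression defined)
  G \ add = {clear(b), holding(g), on(e,c)} \ {clear(b), holding(g)} = {on(e,c)}
  ∪ pre   = {on(e,c)} ∪ {clear(g), handempty, on(g,b)}
          = {clear(g), handempty, on(e,c), on(g,b)}

== RESULT ==
["clear(g)", "handempty", "on(e,c)", "on(g,b)"]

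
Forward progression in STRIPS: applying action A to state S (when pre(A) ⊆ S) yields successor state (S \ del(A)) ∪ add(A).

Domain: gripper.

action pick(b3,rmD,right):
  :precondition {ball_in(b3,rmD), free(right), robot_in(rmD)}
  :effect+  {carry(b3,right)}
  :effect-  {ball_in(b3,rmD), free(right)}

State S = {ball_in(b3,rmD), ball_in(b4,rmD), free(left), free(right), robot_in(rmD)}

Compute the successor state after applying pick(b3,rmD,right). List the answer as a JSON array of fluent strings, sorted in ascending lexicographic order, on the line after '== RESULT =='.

Progress:
  pre ⊆ S: {ball_in(b3,rmD), free(right), robot_in(rmD)} ⊆ S  — applicable
  S \ del = {ball_in(b4,rmD), free(left), robot_in(rmD)}
  ∪ add   = {ball_in(b4,rmD), carry(b3,right), free(left), robot_in(rmD)}

== RESULT ==
["ball_in(b4,rmD)", "carry(b3,right)", "free(left)", "robot_in(rmD)"]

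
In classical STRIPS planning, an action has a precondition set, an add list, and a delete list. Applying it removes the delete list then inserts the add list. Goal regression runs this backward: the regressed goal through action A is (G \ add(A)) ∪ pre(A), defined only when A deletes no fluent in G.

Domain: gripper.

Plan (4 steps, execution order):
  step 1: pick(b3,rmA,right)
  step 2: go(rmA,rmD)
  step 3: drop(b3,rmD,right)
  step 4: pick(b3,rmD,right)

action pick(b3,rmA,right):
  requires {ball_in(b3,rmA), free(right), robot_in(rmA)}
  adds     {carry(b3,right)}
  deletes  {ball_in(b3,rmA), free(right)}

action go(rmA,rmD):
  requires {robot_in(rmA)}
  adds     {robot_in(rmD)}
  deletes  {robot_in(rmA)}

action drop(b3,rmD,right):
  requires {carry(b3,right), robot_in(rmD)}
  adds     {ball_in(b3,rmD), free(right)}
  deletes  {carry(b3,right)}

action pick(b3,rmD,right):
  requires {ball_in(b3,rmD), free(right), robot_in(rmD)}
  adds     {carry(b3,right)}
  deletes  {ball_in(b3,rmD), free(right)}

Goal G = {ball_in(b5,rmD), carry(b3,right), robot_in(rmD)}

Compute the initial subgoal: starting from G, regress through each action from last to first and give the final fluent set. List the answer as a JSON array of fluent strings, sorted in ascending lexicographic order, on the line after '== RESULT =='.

Work backward from the goal:
  through step 4 (pick(b3,rmD,right)): drop {carry(b3,right)}, keep {ball_in(b5,rmD), robot_in(rmD)}, require {ball_in(b3,rmD), free(right), robot_in(rmD)}
    → {ball_in(b3,rmD), ball_in(b5,rmD), free(right), robot_in(rmD)}
  through step 3 (drop(b3,rmD,right)): drop {ball_in(b3,rmD), free(right)}, keep {ball_in(b5,rmD), robot_in(rmD)}, require {carry(b3,right), robot_in(rmD)}
    → {ball_in(b5,rmD), carry(b3,right), robot_in(rmD)}
  through step 2 (go(rmA,rmD)): drop {robot_in(rmD)}, keep {ball_in(b5,rmD), carry(b3,right)}, require {robot_in(rmA)}
    → {ball_in(b5,rmD), carry(b3,right), robot_in(rmA)}
  through step 1 (pick(b3,rmA,right)): drop {carry(b3,right)}, keep {ball_in(b5,rmD), robot_in(rmA)}, require {ball_in(b3,rmA), free(right), robot_in(rmA)}
    → {ball_in(b3,rmA), ball_in(b5,rmD), free(right), robot_in(rmA)}

== RESULT ==
["ball_in(b3,rmA)", "ball_in(b5,rmD)", "free(right)", "robot_in(rmA)"]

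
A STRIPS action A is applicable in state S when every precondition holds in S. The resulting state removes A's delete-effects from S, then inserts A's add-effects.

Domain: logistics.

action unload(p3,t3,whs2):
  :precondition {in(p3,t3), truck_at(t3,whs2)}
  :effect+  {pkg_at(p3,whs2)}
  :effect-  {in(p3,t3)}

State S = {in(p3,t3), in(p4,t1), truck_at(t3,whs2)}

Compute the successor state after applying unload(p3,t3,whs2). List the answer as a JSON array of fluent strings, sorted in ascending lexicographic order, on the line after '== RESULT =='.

Compute (S \ del) ∪ add:
  pre ⊆ S: {in(p3,t3), truck_at(t3,whs2)} ⊆ S  — applicable
  S \ del = {in(p4,t1), truck_at(t3,whs2)}
  ∪ add   = {in(p4,t1), pkg_at(p3,whs2), truck_at(t3,whs2)}

== RESULT ==
["in(p4,t1)", "pkg_at(p3,whs2)", "truck_at(t3,whs2)"]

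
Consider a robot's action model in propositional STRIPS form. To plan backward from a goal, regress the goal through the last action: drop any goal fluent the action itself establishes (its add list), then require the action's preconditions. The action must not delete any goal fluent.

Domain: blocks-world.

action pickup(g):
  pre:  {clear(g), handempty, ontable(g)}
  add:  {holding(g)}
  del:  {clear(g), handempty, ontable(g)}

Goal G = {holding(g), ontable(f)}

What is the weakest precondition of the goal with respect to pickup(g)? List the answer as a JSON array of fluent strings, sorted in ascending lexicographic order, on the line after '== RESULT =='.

Regress:
  G ∩ del = {}  (empty — regression defined)
  G \ add = {holding(g), ontable(f)} \ {holding(g)} = {ontable(f)}
  ∪ pre   = {ontable(f)} ∪ {clear(g), handempty, ontable(g)}
          = {clear(g), handempty, ontable(f), ontable(g)}

== RESULT ==
["clear(g)", "handempty", "ontable(f)", "ontable(g)"]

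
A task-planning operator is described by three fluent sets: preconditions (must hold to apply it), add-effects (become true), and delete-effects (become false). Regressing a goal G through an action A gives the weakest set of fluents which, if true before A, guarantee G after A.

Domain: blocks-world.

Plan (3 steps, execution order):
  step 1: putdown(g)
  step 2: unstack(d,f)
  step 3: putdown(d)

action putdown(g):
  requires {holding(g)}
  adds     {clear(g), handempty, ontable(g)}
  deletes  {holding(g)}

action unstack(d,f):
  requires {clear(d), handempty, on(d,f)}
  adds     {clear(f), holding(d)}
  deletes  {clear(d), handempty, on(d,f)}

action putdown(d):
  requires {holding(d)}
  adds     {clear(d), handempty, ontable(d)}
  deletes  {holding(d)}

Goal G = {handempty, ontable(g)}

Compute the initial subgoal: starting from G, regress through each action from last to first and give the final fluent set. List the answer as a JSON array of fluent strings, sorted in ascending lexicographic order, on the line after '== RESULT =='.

Work backward from the goal:
  through step 3 (putdown(d)): drop {handempty}, keep {ontable(g)}, require {holding(d)}
    → {holding(d), ontable(g)}
  through step 2 (unstack(d,f)): drop {holding(d)}, keep {ontable(g)}, require {clear(d), handempty, on(d,f)}
    → {clear(d), handempty, on(d,f), ontable(g)}
  through step 1 (putdown(g)): drop {handempty, ontable(g)}, keep {clear(d), on(d,f)}, require {holding(g)}
    → {clear(d), holding(g), on(d,f)}

== RESULT ==
["clear(d)", "holding(g)", "on(d,f)"]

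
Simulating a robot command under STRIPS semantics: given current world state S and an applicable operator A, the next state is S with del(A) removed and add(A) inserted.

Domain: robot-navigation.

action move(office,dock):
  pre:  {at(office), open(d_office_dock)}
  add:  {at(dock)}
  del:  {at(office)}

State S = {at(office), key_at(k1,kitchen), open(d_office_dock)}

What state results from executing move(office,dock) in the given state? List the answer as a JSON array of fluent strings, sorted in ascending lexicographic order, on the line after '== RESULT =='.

Compute (S \ del) ∪ add:
  pre ⊆ S: {at(office), open(d_office_dock)} ⊆ S  — applicable
  S \ del = {key_at(k1,kitchen), open(d_office_dock)}
  ∪ add   = {at(dock), key_at(k1,kitchen), open(d_office_dock)}

== RESULT ==
["at(dock)", "key_at(k1,kitchen)", "open(d_office_dock)"]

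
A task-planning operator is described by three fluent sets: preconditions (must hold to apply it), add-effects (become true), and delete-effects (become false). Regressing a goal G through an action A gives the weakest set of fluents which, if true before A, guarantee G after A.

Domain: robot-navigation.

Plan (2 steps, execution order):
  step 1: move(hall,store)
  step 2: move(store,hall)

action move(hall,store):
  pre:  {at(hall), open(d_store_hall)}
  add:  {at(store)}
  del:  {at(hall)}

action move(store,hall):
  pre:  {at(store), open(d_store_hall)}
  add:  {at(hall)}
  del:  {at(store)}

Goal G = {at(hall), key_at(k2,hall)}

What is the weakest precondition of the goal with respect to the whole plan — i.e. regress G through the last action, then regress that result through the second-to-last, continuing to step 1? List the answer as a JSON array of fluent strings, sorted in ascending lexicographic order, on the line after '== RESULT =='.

Regress step by step:
  through step 2 (move(store,hall)): drop {at(hall)}, keep {key_at(k2,hall)}, require {at(store), open(d_store_hall)}
    → {at(store), key_at(k2,hall), open(d_store_hall)}
  through step 1 (move(hall,store)): drop {at(store)}, keep {key_at(k2,hall), open(d_store_hall)}, require {at(hall), open(d_store_hall)}
    → {at(hall), key_at(k2,hall), open(d_store_hall)}

== RESULT ==
["at(hall)", "key_at(k2,hall)", "open(d_store_hall)"]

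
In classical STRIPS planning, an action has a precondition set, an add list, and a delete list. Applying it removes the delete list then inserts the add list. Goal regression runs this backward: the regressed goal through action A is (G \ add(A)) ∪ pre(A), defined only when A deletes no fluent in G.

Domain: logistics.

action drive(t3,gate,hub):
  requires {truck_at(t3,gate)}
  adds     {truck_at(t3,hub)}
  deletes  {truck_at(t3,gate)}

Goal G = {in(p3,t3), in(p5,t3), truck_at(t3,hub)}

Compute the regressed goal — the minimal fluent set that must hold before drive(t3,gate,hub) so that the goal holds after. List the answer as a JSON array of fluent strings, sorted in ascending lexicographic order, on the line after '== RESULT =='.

Compute (G \ add) ∪ pre:
  G ∩ del = {}  (empty — regression defined)
  G \ add = {in(p3,t3), in(p5,t3), truck_at(t3,hub)} \ {truck_at(t3,hub)} = {in(p3,t3), in(p5,t3)}
  ∪ pre   = {in(p3,t3), in(p5,t3)} ∪ {truck_at(t3,gate)}
          = {in(p3,t3), in(p5,t3), truck_at(t3,gate)}

== RESULT ==
["in(p3,t3)", "in(p5,t3)", "truck_at(t3,gate)"]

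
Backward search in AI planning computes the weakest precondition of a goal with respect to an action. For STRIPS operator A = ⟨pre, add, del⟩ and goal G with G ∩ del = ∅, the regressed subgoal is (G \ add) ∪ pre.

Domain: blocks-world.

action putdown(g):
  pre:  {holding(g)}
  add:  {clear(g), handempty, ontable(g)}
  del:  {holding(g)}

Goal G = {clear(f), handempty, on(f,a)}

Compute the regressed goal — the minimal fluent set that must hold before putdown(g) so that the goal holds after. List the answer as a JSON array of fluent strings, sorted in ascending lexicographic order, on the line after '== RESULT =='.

Compute (G \ add) ∪ pre:
  G ∩ del = {}  (empty — regression defined)
  G \ add = {clear(f), handempty, on(f,a)} \ {clear(g), handempty, ontable(g)} = {clear(f), on(f,a)}
  ∪ pre   = {clear(f), on(f,a)} ∪ {holding(g)}
          = {clear(f), holding(g), on(f,a)}

== RESULT ==
["clear(f)", "holding(g)", "on(f,a)"]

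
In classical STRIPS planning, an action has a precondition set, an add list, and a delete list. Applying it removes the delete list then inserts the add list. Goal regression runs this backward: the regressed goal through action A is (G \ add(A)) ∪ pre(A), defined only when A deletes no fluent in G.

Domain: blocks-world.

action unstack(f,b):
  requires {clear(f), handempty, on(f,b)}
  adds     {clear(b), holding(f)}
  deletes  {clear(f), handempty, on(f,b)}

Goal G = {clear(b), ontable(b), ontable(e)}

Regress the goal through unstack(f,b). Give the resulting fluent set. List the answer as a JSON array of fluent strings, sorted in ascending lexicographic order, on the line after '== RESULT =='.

Compute (G \ add) ∪ pre:
  G ∩ del = {}  (empty — regression defined)
  G \ add = {clear(b), ontable(b), ontable(e)} \ {clear(b), holding(f)} = {ontable(b), ontable(e)}
  ∪ pre   = {ontable(b), ontable(e)} ∪ {clear(f), handempty, on(f,b)}
          = {clear(f), handempty, on(f,b), ontable(b), ontable(e)}

== RESULT ==
["clear(f)", "handempty", "on(f,b)", "ontable(b)", "ontable(e)"]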